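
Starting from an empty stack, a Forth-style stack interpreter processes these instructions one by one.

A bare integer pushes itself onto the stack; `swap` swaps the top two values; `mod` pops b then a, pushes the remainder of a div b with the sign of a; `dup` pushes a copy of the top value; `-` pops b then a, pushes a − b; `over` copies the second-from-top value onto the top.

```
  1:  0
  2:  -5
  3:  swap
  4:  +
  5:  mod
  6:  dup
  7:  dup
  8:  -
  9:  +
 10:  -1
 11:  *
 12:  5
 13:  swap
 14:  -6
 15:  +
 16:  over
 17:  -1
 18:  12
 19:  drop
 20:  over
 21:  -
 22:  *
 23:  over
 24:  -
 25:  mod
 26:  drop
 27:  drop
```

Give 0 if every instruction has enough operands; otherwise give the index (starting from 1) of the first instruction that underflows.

0    -> 0
-5   -> 0 -5
swap -> -5 0
+    -> -5
mod  — needs 2 operands, stack has 1 → underflow

5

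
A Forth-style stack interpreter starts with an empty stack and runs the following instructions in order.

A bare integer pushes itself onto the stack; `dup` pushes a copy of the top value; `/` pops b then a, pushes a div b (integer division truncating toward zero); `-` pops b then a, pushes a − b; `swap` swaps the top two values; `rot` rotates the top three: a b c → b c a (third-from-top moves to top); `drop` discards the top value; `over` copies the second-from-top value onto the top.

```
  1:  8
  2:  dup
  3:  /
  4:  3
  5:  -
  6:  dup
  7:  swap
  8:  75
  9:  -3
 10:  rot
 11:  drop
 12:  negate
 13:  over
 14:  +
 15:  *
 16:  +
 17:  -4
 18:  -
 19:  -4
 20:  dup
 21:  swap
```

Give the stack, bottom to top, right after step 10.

[-2, 75, -3, -2]

8    : 8
dup  : 8 8
/    : 1
3    : 1 3
-    : -2
dup  : -2 -2
swap : -2 -2
75   : -2 -2 75
-3   : -2 -2 75 -3
rot  : -2 75 -3 -2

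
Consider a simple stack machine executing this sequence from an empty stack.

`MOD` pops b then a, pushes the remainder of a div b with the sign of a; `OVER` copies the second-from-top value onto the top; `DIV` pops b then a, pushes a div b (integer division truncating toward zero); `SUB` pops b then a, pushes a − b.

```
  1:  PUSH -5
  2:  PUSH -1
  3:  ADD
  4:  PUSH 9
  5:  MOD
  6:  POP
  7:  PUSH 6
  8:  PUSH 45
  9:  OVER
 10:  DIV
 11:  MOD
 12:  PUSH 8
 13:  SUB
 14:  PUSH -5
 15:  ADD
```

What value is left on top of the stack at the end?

-7

PUSH -5 : -5
PUSH -1 : -5 -1
ADD     : -6
PUSH 9  : -6 9
MOD     : -6
POP     : (empty)
PUSH 6  : 6
PUSH 45 : 6 45
OVER    : 6 45 6
DIV     : 6 7
MOD     : 6
PUSH 8  : 6 8
SUB     : -2
PUSH -5 : -2 -5
ADD     : -7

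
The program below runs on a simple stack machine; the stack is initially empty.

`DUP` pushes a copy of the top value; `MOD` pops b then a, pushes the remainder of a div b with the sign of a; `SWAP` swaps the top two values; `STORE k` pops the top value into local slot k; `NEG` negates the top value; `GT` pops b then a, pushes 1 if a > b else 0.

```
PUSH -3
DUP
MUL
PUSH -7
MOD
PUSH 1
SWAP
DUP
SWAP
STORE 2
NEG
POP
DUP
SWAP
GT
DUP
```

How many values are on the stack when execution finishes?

2

PUSH -3  [-3]
DUP      [-3, -3]
MUL      [9]
PUSH -7  [9, -7]
MOD      [2]
PUSH 1   [2, 1]
SWAP     [1, 2]
DUP      [1, 2, 2]
SWAP     [1, 2, 2]
STORE 2  [1, 2]
NEG      [1, -2]
POP      [1]
DUP      [1, 1]
SWAP     [1, 1]
GT       [0]
DUP      [0, 0]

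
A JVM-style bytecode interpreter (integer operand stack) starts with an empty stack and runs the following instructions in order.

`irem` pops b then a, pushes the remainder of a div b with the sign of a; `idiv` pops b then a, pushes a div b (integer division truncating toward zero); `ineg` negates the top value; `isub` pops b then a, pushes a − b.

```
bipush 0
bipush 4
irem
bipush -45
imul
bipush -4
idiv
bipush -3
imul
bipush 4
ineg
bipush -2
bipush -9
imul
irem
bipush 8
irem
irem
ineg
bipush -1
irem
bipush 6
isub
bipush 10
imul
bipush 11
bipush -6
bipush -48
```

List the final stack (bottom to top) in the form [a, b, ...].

bipush 0   → [0]
bipush 4   → [0, 4]
irem       → [0]
bipush -45 → [0, -45]
imul       → [0]
bipush -4  → [0, -4]
idiv       → [0]
bipush -3  → [0, -3]
imul       → [0]
bipush 4   → [0, 4]
ineg       → [0, -4]
bipush -2  → [0, -4, -2]
bipush -9  → [0, -4, -2, -9]
imul       → [0, -4, 18]
irem       → [0, -4]
bipush 8   → [0, -4, 8]
irem       → [0, -4]
irem       → [0]
ineg       → [0]
bipush -1  → [0, -1]
irem       → [0]
bipush 6   → [0, 6]
isub       → [-6]
bipush 10  → [-6, 10]
imul       → [-60]
bipush 11  → [-60, 11]
bipush -6  → [-60, 11, -6]
bipush -48 → [-60, 11, -6, -48]

[-60, 11, -6, -48]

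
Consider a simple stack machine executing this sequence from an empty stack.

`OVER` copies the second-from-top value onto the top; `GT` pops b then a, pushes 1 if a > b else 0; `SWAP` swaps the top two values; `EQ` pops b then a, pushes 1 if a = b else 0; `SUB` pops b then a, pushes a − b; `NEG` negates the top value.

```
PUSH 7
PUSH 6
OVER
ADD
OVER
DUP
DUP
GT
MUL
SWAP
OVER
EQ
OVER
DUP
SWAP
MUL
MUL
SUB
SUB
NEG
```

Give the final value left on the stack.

-7

PUSH 7  [7]
PUSH 6  [7, 6]
OVER    [7, 6, 7]
ADD     [7, 13]
OVER    [7, 13, 7]
DUP     [7, 13, 7, 7]
DUP     [7, 13, 7, 7, 7]
GT      [7, 13, 7, 0]
MUL     [7, 13, 0]
SWAP    [7, 0, 13]
OVER    [7, 0, 13, 0]
EQ      [7, 0, 0]
OVER    [7, 0, 0, 0]
DUP     [7, 0, 0, 0, 0]
SWAP    [7, 0, 0, 0, 0]
MUL     [7, 0, 0, 0]
MUL     [7, 0, 0]
SUB     [7, 0]
SUB     [7]
NEG     [-7]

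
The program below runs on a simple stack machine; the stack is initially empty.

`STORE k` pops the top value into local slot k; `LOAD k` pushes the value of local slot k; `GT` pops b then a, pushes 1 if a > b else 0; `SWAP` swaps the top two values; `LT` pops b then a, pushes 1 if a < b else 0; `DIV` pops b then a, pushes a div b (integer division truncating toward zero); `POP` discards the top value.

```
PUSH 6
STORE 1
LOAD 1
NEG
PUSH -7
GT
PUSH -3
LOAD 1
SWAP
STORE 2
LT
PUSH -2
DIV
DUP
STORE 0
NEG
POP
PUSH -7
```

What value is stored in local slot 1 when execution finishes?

6

PUSH 6  : [6]
STORE 1 : []
LOAD 1  : [6]
NEG     : [-6]
PUSH -7 : [-6, -7]
GT      : [1]
PUSH -3 : [1, -3]
LOAD 1  : [1, -3, 6]
SWAP    : [1, 6, -3]
STORE 2 : [1, 6]
LT      : [1]
PUSH -2 : [1, -2]
DIV     : [0]
DUP     : [0, 0]
STORE 0 : [0]
NEG     : [0]
POP     : []
PUSH -7 : [-7]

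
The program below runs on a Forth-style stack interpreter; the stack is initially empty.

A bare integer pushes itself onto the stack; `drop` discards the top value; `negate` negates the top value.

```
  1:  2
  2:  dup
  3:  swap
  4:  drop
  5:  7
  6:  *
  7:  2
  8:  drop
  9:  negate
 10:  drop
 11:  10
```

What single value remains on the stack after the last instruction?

2      -> [2]
dup    -> [2, 2]
swap   -> [2, 2]
drop   -> [2]
7      -> [2, 7]
*      -> [14]
2      -> [14, 2]
drop   -> [14]
negate -> [-14]
drop   -> []
10     -> [10]

10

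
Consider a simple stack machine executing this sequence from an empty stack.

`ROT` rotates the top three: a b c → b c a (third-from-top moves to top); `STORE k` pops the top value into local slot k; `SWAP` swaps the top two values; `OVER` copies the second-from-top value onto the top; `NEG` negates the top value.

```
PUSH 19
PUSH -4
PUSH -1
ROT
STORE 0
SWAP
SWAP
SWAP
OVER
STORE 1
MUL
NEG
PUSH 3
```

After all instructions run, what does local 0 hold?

PUSH 19 -> 19
PUSH -4 -> 19 -4
PUSH -1 -> 19 -4 -1
ROT     -> -4 -1 19
STORE 0 -> -4 -1
SWAP    -> -1 -4
SWAP    -> -4 -1
SWAP    -> -1 -4
OVER    -> -1 -4 -1
STORE 1 -> -1 -4
MUL     -> 4
NEG     -> -4
PUSH 3  -> -4 3

19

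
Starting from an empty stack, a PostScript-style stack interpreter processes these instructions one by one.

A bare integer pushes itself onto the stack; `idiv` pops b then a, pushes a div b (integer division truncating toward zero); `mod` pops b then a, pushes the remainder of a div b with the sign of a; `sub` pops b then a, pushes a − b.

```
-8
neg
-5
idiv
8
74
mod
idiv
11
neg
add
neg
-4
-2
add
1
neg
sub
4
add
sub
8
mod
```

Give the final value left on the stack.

4

-8    -8
neg   8
-5    8 -5
idiv  -1
8     -1 8
74    -1 8 74
mod   -1 8
idiv  0
11    0 11
neg   0 -11
add   -11
neg   11
-4    11 -4
-2    11 -4 -2
add   11 -6
1     11 -6 1
neg   11 -6 -1
sub   11 -5
4     11 -5 4
add   11 -1
sub   12
8     12 8
mod   4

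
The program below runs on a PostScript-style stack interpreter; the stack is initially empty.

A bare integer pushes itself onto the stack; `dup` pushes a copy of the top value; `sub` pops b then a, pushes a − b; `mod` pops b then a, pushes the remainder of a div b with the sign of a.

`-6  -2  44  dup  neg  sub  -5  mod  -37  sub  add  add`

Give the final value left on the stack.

32

-6  : -6
-2  : -6 -2
44  : -6 -2 44
dup : -6 -2 44 44
neg : -6 -2 44 -44
sub : -6 -2 88
-5  : -6 -2 88 -5
mod : -6 -2 3
-37 : -6 -2 3 -37
sub : -6 -2 40
add : -6 38
add : 32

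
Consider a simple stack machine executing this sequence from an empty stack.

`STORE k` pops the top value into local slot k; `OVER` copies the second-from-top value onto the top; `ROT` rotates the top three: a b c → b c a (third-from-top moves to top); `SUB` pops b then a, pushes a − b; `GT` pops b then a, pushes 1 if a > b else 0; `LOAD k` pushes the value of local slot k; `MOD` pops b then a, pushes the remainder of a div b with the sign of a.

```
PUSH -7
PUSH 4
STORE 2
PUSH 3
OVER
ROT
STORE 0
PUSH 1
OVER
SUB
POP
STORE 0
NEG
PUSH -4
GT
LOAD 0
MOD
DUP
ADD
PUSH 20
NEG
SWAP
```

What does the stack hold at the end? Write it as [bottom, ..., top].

PUSH -7 -> [-7]
PUSH 4  -> [-7, 4]
STORE 2 -> [-7]
PUSH 3  -> [-7, 3]
OVER    -> [-7, 3, -7]
ROT     -> [3, -7, -7]
STORE 0 -> [3, -7]
PUSH 1  -> [3, -7, 1]
OVER    -> [3, -7, 1, -7]
SUB     -> [3, -7, 8]
POP     -> [3, -7]
STORE 0 -> [3]
NEG     -> [-3]
PUSH -4 -> [-3, -4]
GT      -> [1]
LOAD 0  -> [1, -7]
MOD     -> [1]
DUP     -> [1, 1]
ADD     -> [2]
PUSH 20 -> [2, 20]
NEG     -> [2, -20]
SWAP    -> [-20, 2]

[-20, 2]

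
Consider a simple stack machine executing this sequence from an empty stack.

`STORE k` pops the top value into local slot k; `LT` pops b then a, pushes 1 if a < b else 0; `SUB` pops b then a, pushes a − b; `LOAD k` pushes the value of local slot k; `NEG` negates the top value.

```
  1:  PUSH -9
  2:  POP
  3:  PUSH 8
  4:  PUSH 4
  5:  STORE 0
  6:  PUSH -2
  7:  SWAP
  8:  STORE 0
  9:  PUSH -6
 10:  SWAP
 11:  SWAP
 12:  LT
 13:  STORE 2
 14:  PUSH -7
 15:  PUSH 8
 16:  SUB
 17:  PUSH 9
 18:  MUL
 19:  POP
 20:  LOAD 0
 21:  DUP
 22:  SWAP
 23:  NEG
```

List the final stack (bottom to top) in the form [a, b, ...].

[8, -8]

PUSH -9  -9
POP      (empty)
PUSH 8   8
PUSH 4   8 4
STORE 0  8
PUSH -2  8 -2
SWAP     -2 8
STORE 0  -2
PUSH -6  -2 -6
SWAP     -6 -2
SWAP     -2 -6
LT       0
STORE 2  (empty)
PUSH -7  -7
PUSH 8   -7 8
SUB      -15
PUSH 9   -15 9
MUL      -135
POP      (empty)
LOAD 0   8
DUP      8 8
SWAP     8 8
NEG      8 -8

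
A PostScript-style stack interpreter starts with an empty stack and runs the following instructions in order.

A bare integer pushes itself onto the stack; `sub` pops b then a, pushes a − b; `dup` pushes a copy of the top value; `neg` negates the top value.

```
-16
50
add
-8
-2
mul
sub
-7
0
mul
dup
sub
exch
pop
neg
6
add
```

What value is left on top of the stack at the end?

6

-16   -16
50    -16 50
add   34
-8    34 -8
-2    34 -8 -2
mul   34 16
sub   18
-7    18 -7
0     18 -7 0
mul   18 0
dup   18 0 0
sub   18 0
exch  0 18
pop   0
neg   0
6     0 6
add   6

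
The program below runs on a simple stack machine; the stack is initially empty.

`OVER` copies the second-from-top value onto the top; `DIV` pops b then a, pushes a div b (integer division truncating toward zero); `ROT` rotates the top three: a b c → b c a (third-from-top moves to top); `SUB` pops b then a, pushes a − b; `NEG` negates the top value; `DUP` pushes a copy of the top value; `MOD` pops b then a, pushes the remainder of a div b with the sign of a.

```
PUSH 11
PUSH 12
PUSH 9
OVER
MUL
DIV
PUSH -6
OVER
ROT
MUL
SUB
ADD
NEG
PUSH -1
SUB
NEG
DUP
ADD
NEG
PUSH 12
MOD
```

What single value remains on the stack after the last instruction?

PUSH 11 -> 11
PUSH 12 -> 11 12
PUSH 9  -> 11 12 9
OVER    -> 11 12 9 12
MUL     -> 11 12 108
DIV     -> 11 0
PUSH -6 -> 11 0 -6
OVER    -> 11 0 -6 0
ROT     -> 11 -6 0 0
MUL     -> 11 -6 0
SUB     -> 11 -6
ADD     -> 5
NEG     -> -5
PUSH -1 -> -5 -1
SUB     -> -4
NEG     -> 4
DUP     -> 4 4
ADD     -> 8
NEG     -> -8
PUSH 12 -> -8 12
MOD     -> -8

-8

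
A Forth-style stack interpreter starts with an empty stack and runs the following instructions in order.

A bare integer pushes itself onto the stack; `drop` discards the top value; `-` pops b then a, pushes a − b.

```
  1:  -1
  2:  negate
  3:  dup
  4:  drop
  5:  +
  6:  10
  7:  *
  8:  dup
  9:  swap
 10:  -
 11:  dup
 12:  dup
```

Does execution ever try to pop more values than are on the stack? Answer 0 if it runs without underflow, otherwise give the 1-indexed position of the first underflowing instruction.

5

-1     : [-1]
negate : [1]
dup    : [1, 1]
drop   : [1]
+  — needs 2 operands, stack has 1 → underflow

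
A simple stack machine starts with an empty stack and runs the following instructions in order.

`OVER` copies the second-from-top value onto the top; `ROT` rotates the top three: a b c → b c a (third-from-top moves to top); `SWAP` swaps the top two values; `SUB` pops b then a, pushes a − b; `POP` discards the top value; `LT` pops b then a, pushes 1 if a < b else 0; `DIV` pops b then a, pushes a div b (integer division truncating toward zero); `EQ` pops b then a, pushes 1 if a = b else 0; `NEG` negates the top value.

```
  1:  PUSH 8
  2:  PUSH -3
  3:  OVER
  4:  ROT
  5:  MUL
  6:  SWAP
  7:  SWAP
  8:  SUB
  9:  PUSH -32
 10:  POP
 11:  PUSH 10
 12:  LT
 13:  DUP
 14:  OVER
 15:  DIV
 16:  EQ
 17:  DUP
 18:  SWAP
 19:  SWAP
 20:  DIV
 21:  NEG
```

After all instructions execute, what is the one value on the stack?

-1

PUSH 8   → 8
PUSH -3  → 8 -3
OVER     → 8 -3 8
ROT      → -3 8 8
MUL      → -3 64
SWAP     → 64 -3
SWAP     → -3 64
SUB      → -67
PUSH -32 → -67 -32
POP      → -67
PUSH 10  → -67 10
LT       → 1
DUP      → 1 1
OVER     → 1 1 1
DIV      → 1 1
EQ       → 1
DUP      → 1 1
SWAP     → 1 1
SWAP     → 1 1
DIV      → 1
NEG      → -1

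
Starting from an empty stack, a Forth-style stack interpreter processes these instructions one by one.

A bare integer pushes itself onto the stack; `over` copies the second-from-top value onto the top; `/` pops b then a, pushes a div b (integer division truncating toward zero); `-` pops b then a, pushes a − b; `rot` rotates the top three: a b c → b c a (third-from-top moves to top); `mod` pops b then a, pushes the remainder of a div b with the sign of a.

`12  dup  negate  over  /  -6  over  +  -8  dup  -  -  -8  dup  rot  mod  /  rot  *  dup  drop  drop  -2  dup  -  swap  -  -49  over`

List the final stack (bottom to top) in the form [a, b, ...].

12     : [12]
dup    : [12, 12]
negate : [12, -12]
over   : [12, -12, 12]
/      : [12, -1]
-6     : [12, -1, -6]
over   : [12, -1, -6, -1]
+      : [12, -1, -7]
-8     : [12, -1, -7, -8]
dup    : [12, -1, -7, -8, -8]
-      : [12, -1, -7, 0]
-      : [12, -1, -7]
-8     : [12, -1, -7, -8]
dup    : [12, -1, -7, -8, -8]
rot    : [12, -1, -8, -8, -7]
mod    : [12, -1, -8, -1]
/      : [12, -1, 8]
rot    : [-1, 8, 12]
*      : [-1, 96]
dup    : [-1, 96, 96]
drop   : [-1, 96]
drop   : [-1]
-2     : [-1, -2]
dup    : [-1, -2, -2]
-      : [-1, 0]
swap   : [0, -1]
-      : [1]
-49    : [1, -49]
over   : [1, -49, 1]

[1, -49, 1]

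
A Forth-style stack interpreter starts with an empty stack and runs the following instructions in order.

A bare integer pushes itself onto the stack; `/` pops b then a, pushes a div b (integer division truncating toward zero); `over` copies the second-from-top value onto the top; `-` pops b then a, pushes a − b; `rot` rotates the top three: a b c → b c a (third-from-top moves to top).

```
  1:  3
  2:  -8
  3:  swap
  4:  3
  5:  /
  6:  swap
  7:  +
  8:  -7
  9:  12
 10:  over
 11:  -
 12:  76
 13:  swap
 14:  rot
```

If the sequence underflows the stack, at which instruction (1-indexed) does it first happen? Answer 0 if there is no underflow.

3     [3]
-8    [3, -8]
swap  [-8, 3]
3     [-8, 3, 3]
/     [-8, 1]
swap  [1, -8]
+     [-7]
-7    [-7, -7]
12    [-7, -7, 12]
over  [-7, -7, 12, -7]
-     [-7, -7, 19]
76    [-7, -7, 19, 76]
swap  [-7, -7, 76, 19]
rot   [-7, 76, 19, -7]

0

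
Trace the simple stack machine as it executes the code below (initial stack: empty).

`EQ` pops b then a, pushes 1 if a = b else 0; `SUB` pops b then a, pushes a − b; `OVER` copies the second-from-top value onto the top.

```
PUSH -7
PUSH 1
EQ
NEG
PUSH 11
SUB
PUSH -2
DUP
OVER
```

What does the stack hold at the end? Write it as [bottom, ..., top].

PUSH -7 → -7
PUSH 1  → -7 1
EQ      → 0
NEG     → 0
PUSH 11 → 0 11
SUB     → -11
PUSH -2 → -11 -2
DUP     → -11 -2 -2
OVER    → -11 -2 -2 -2

[-11, -2, -2, -2]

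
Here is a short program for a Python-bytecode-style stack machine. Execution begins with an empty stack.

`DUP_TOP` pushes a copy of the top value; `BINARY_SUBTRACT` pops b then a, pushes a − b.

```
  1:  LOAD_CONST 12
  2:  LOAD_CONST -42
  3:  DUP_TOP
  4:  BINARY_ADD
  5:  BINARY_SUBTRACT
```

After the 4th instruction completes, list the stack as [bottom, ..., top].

LOAD_CONST 12  -> 12
LOAD_CONST -42 -> 12 -42
DUP_TOP        -> 12 -42 -42
BINARY_ADD     -> 12 -84

[12, -84]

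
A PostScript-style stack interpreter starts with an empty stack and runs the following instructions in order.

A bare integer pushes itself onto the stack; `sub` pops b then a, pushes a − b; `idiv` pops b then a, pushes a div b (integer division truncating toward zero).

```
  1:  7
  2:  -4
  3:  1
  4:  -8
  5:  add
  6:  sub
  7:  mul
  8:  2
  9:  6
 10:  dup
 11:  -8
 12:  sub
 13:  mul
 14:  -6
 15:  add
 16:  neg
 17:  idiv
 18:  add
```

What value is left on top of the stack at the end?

21

7    : 7
-4   : 7 -4
1    : 7 -4 1
-8   : 7 -4 1 -8
add  : 7 -4 -7
sub  : 7 3
mul  : 21
2    : 21 2
6    : 21 2 6
dup  : 21 2 6 6
-8   : 21 2 6 6 -8
sub  : 21 2 6 14
mul  : 21 2 84
-6   : 21 2 84 -6
add  : 21 2 78
neg  : 21 2 -78
idiv : 21 0
add  : 21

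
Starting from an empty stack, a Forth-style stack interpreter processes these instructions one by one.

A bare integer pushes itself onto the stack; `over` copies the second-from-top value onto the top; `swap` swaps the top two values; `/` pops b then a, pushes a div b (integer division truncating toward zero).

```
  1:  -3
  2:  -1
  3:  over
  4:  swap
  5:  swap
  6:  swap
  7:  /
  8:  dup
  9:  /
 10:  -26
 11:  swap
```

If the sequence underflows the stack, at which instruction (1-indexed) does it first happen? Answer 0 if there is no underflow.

0

-3   -> [-3]
-1   -> [-3, -1]
over -> [-3, -1, -3]
swap -> [-3, -3, -1]
swap -> [-3, -1, -3]
swap -> [-3, -3, -1]
/    -> [-3, 3]
dup  -> [-3, 3, 3]
/    -> [-3, 1]
-26  -> [-3, 1, -26]
swap -> [-3, -26, 1]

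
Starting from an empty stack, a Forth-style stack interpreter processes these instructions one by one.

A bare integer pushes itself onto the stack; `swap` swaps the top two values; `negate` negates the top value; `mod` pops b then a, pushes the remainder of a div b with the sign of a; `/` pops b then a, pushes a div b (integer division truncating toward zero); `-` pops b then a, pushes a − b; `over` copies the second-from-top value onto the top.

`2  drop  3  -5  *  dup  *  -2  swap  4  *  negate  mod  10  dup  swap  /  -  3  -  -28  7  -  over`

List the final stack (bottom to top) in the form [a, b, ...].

2      -> 2
drop   -> (empty)
3      -> 3
-5     -> 3 -5
*      -> -15
dup    -> -15 -15
*      -> 225
-2     -> 225 -2
swap   -> -2 225
4      -> -2 225 4
*      -> -2 900
negate -> -2 -900
mod    -> -2
10     -> -2 10
dup    -> -2 10 10
swap   -> -2 10 10
/      -> -2 1
-      -> -3
3      -> -3 3
-      -> -6
-28    -> -6 -28
7      -> -6 -28 7
-      -> -6 -35
over   -> -6 -35 -6

[-6, -35, -6]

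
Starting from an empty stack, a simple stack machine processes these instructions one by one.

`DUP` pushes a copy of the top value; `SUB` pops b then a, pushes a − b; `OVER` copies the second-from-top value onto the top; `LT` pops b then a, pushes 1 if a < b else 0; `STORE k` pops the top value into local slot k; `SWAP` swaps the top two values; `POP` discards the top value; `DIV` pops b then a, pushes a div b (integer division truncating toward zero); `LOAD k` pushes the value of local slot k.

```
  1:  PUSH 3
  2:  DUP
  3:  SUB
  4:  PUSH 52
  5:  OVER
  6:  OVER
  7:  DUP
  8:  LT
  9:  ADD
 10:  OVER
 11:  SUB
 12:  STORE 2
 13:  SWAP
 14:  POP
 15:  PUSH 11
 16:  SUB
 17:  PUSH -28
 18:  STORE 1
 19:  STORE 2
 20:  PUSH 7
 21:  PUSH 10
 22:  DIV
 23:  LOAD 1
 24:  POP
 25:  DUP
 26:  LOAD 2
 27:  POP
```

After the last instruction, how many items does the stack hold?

2

PUSH 3    [3]
DUP       [3, 3]
SUB       [0]
PUSH 52   [0, 52]
OVER      [0, 52, 0]
OVER      [0, 52, 0, 52]
DUP       [0, 52, 0, 52, 52]
LT        [0, 52, 0, 0]
ADD       [0, 52, 0]
OVER      [0, 52, 0, 52]
SUB       [0, 52, -52]
STORE 2   [0, 52]
SWAP      [52, 0]
POP       [52]
PUSH 11   [52, 11]
SUB       [41]
PUSH -28  [41, -28]
STORE 1   [41]
STORE 2   []
PUSH 7    [7]
PUSH 10   [7, 10]
DIV       [0]
LOAD 1    [0, -28]
POP       [0]
DUP       [0, 0]
LOAD 2    [0, 0, 41]
POP       [0, 0]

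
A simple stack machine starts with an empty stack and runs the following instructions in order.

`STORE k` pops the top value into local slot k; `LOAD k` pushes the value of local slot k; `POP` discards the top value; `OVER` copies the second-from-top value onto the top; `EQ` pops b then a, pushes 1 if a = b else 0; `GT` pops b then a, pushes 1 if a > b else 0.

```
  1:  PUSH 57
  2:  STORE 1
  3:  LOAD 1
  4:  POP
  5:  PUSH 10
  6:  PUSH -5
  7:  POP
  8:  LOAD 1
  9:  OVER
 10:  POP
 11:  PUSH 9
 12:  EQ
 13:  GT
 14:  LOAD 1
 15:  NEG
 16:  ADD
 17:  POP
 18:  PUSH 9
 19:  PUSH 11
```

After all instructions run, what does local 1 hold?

57

PUSH 57 -> [57]
STORE 1 -> []
LOAD 1  -> [57]
POP     -> []
PUSH 10 -> [10]
PUSH -5 -> [10, -5]
POP     -> [10]
LOAD 1  -> [10, 57]
OVER    -> [10, 57, 10]
POP     -> [10, 57]
PUSH 9  -> [10, 57, 9]
EQ      -> [10, 0]
GT      -> [1]
LOAD 1  -> [1, 57]
NEG     -> [1, -57]
ADD     -> [-56]
POP     -> []
PUSH 9  -> [9]
PUSH 11 -> [9, 11]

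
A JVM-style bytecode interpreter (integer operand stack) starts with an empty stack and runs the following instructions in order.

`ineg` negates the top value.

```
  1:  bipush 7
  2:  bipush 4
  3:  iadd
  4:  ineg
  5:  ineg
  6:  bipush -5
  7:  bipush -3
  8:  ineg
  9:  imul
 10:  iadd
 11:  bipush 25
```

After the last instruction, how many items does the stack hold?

2

bipush 7   [7]
bipush 4   [7, 4]
iadd       [11]
ineg       [-11]
ineg       [11]
bipush -5  [11, -5]
bipush -3  [11, -5, -3]
ineg       [11, -5, 3]
imul       [11, -15]
iadd       [-4]
bipush 25  [-4, 25]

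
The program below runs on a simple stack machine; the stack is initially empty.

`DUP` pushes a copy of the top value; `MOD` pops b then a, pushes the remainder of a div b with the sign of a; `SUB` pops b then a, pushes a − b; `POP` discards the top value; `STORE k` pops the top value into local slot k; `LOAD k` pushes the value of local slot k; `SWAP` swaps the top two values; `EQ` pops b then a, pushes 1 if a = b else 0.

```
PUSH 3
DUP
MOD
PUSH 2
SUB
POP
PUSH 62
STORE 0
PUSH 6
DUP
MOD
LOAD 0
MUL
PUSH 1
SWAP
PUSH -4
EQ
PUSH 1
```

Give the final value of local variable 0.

PUSH 3  -> [3]
DUP     -> [3, 3]
MOD     -> [0]
PUSH 2  -> [0, 2]
SUB     -> [-2]
POP     -> []
PUSH 62 -> [62]
STORE 0 -> []
PUSH 6  -> [6]
DUP     -> [6, 6]
MOD     -> [0]
LOAD 0  -> [0, 62]
MUL     -> [0]
PUSH 1  -> [0, 1]
SWAP    -> [1, 0]
PUSH -4 -> [1, 0, -4]
EQ      -> [1, 0]
PUSH 1  -> [1, 0, 1]

62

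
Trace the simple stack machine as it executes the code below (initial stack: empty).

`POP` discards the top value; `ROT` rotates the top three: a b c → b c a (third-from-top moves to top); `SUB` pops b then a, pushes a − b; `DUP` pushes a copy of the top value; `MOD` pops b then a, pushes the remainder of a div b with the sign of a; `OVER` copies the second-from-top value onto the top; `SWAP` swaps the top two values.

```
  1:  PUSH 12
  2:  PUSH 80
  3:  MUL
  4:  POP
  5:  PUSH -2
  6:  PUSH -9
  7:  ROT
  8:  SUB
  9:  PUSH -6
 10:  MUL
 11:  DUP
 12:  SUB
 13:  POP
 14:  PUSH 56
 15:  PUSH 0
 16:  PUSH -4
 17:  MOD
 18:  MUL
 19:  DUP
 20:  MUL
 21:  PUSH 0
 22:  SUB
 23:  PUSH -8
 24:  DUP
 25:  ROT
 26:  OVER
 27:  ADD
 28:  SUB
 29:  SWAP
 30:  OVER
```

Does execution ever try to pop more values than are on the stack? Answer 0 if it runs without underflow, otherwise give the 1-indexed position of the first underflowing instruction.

7

PUSH 12 → [12]
PUSH 80 → [12, 80]
MUL     → [960]
POP     → []
PUSH -2 → [-2]
PUSH -9 → [-2, -9]
ROT  — needs 3 operands, stack has 2 → underflow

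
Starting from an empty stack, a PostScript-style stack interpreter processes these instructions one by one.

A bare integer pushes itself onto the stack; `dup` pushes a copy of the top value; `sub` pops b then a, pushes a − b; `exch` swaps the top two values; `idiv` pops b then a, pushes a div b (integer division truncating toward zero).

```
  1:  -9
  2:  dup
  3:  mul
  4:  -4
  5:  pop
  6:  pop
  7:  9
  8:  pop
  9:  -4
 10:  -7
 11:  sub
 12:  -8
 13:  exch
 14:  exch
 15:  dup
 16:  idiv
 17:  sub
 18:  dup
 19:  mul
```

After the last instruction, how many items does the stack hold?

1

-9   → -9
dup  → -9 -9
mul  → 81
-4   → 81 -4
pop  → 81
pop  → (empty)
9    → 9
pop  → (empty)
-4   → -4
-7   → -4 -7
sub  → 3
-8   → 3 -8
exch → -8 3
exch → 3 -8
dup  → 3 -8 -8
idiv → 3 1
sub  → 2
dup  → 2 2
mul  → 4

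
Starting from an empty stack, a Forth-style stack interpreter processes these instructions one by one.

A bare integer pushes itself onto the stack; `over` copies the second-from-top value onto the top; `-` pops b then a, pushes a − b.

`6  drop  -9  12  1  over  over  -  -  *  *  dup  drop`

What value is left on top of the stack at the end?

6    → 6
drop → (empty)
-9   → -9
12   → -9 12
1    → -9 12 1
over → -9 12 1 12
over → -9 12 1 12 1
-    → -9 12 1 11
-    → -9 12 -10
*    → -9 -120
*    → 1080
dup  → 1080 1080
drop → 1080

1080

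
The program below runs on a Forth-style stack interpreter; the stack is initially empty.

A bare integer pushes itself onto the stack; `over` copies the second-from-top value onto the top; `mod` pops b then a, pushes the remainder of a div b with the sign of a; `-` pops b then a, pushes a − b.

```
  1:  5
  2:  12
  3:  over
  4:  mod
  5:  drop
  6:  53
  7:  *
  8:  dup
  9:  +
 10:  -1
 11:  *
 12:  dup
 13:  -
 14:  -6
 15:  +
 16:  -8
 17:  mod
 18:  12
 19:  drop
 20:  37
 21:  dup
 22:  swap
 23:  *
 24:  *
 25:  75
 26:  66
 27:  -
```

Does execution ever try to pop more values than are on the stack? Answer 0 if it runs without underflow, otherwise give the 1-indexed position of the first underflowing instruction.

0

5     [5]
12    [5, 12]
over  [5, 12, 5]
mod   [5, 2]
drop  [5]
53    [5, 53]
*     [265]
dup   [265, 265]
+     [530]
-1    [530, -1]
*     [-530]
dup   [-530, -530]
-     [0]
-6    [0, -6]
+     [-6]
-8    [-6, -8]
mod   [-6]
12    [-6, 12]
drop  [-6]
37    [-6, 37]
dup   [-6, 37, 37]
swap  [-6, 37, 37]
*     [-6, 1369]
*     [-8214]
75    [-8214, 75]
66    [-8214, 75, 66]
-     [-8214, 9]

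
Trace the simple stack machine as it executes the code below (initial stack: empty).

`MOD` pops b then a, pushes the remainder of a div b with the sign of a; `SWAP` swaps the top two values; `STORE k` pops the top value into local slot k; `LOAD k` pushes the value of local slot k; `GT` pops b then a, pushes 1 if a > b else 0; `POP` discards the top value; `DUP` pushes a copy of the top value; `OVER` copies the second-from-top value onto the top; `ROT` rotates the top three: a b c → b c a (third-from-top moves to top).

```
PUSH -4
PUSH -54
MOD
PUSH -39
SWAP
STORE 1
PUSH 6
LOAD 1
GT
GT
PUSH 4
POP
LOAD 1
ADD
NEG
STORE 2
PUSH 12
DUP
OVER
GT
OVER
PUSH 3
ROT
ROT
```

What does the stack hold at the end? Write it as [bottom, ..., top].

PUSH -4  : [-4]
PUSH -54 : [-4, -54]
MOD      : [-4]
PUSH -39 : [-4, -39]
SWAP     : [-39, -4]
STORE 1  : [-39]
PUSH 6   : [-39, 6]
LOAD 1   : [-39, 6, -4]
GT       : [-39, 1]
GT       : [0]
PUSH 4   : [0, 4]
POP      : [0]
LOAD 1   : [0, -4]
ADD      : [-4]
NEG      : [4]
STORE 2  : []
PUSH 12  : [12]
DUP      : [12, 12]
OVER     : [12, 12, 12]
GT       : [12, 0]
OVER     : [12, 0, 12]
PUSH 3   : [12, 0, 12, 3]
ROT      : [12, 12, 3, 0]
ROT      : [12, 3, 0, 12]

[12, 3, 0, 12]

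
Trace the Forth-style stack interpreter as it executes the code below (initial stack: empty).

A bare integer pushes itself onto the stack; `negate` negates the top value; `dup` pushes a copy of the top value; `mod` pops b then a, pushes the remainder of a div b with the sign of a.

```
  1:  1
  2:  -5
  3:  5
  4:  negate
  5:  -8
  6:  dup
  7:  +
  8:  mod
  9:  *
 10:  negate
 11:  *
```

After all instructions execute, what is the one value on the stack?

-25

1      : 1
-5     : 1 -5
5      : 1 -5 5
negate : 1 -5 -5
-8     : 1 -5 -5 -8
dup    : 1 -5 -5 -8 -8
+      : 1 -5 -5 -16
mod    : 1 -5 -5
*      : 1 25
negate : 1 -25
*      : -25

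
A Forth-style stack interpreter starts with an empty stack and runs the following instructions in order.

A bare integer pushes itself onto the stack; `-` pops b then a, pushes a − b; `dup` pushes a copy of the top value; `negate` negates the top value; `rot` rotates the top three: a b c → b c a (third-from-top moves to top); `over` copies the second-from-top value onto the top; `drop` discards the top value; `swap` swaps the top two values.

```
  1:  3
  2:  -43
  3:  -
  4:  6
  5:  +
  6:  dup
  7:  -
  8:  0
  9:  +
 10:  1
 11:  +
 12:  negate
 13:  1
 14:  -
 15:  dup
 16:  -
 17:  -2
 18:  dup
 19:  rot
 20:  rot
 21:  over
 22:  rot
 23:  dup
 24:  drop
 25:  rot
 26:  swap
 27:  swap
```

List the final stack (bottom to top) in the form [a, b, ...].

[-2, 0, 0, -2]

3      → [3]
-43    → [3, -43]
-      → [46]
6      → [46, 6]
+      → [52]
dup    → [52, 52]
-      → [0]
0      → [0, 0]
+      → [0]
1      → [0, 1]
+      → [1]
negate → [-1]
1      → [-1, 1]
-      → [-2]
dup    → [-2, -2]
-      → [0]
-2     → [0, -2]
dup    → [0, -2, -2]
rot    → [-2, -2, 0]
rot    → [-2, 0, -2]
over   → [-2, 0, -2, 0]
rot    → [-2, -2, 0, 0]
dup    → [-2, -2, 0, 0, 0]
drop   → [-2, -2, 0, 0]
rot    → [-2, 0, 0, -2]
swap   → [-2, 0, -2, 0]
swap   → [-2, 0, 0, -2]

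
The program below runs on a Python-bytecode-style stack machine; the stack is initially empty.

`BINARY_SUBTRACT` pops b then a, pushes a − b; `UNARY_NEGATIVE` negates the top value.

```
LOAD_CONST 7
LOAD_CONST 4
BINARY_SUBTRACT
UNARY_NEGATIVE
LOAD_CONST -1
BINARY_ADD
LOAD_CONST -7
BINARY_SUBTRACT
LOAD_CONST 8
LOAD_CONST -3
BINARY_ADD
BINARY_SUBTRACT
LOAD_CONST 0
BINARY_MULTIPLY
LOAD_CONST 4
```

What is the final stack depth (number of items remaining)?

2

LOAD_CONST 7    -> 7
LOAD_CONST 4    -> 7 4
BINARY_SUBTRACT -> 3
UNARY_NEGATIVE  -> -3
LOAD_CONST -1   -> -3 -1
BINARY_ADD      -> -4
LOAD_CONST -7   -> -4 -7
BINARY_SUBTRACT -> 3
LOAD_CONST 8    -> 3 8
LOAD_CONST -3   -> 3 8 -3
BINARY_ADD      -> 3 5
BINARY_SUBTRACT -> -2
LOAD_CONST 0    -> -2 0
BINARY_MULTIPLY -> 0
LOAD_CONST 4    -> 0 4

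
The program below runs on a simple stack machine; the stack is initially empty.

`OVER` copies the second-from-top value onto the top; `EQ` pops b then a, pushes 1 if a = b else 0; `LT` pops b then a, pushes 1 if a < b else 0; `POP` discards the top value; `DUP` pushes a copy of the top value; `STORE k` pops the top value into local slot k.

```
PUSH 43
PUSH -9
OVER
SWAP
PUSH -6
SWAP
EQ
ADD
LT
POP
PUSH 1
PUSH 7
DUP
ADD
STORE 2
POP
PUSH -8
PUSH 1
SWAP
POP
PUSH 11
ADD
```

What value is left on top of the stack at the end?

12

PUSH 43  43
PUSH -9  43 -9
OVER     43 -9 43
SWAP     43 43 -9
PUSH -6  43 43 -9 -6
SWAP     43 43 -6 -9
EQ       43 43 0
ADD      43 43
LT       0
POP      (empty)
PUSH 1   1
PUSH 7   1 7
DUP      1 7 7
ADD      1 14
STORE 2  1
POP      (empty)
PUSH -8  -8
PUSH 1   -8 1
SWAP     1 -8
POP      1
PUSH 11  1 11
ADD      12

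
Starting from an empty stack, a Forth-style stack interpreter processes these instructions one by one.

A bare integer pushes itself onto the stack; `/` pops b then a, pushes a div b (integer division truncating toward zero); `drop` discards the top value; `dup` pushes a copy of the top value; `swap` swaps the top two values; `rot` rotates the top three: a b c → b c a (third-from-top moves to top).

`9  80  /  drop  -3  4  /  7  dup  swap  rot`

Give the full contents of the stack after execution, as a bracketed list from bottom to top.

9     9
80    9 80
/     0
drop  (empty)
-3    -3
4     -3 4
/     0
7     0 7
dup   0 7 7
swap  0 7 7
rot   7 7 0

[7, 7, 0]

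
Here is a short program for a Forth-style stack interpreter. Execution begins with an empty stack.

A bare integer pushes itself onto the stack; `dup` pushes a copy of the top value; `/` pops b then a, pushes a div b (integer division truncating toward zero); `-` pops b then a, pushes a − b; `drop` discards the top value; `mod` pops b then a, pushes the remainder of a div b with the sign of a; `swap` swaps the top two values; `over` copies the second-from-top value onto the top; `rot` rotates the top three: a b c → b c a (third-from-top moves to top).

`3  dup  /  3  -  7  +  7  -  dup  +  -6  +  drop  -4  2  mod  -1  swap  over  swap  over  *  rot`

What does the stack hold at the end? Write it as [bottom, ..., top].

3    -> [3]
dup  -> [3, 3]
/    -> [1]
3    -> [1, 3]
-    -> [-2]
7    -> [-2, 7]
+    -> [5]
7    -> [5, 7]
-    -> [-2]
dup  -> [-2, -2]
+    -> [-4]
-6   -> [-4, -6]
+    -> [-10]
drop -> []
-4   -> [-4]
2    -> [-4, 2]
mod  -> [0]
-1   -> [0, -1]
swap -> [-1, 0]
over -> [-1, 0, -1]
swap -> [-1, -1, 0]
over -> [-1, -1, 0, -1]
*    -> [-1, -1, 0]
rot  -> [-1, 0, -1]

[-1, 0, -1]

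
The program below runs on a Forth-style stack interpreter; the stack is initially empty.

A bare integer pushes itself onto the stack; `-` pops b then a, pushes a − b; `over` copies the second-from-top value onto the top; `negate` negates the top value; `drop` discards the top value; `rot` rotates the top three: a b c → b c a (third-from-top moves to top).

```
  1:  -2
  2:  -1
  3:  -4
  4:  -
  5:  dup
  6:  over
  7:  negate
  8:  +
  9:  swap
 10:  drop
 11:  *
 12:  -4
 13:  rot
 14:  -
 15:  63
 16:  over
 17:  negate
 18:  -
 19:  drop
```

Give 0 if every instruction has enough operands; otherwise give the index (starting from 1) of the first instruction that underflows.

13

-2     : -2
-1     : -2 -1
-4     : -2 -1 -4
-      : -2 3
dup    : -2 3 3
over   : -2 3 3 3
negate : -2 3 3 -3
+      : -2 3 0
swap   : -2 0 3
drop   : -2 0
*      : 0
-4     : 0 -4
rot  — needs 3 operands, stack has 2 → underflow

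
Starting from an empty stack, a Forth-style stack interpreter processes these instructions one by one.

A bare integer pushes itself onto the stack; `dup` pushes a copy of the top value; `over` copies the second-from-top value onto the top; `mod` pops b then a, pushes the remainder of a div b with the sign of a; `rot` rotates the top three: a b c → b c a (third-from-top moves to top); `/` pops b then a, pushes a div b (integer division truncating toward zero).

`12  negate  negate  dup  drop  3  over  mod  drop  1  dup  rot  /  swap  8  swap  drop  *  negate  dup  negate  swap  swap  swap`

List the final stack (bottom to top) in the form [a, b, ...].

12     → [12]
negate → [-12]
negate → [12]
dup    → [12, 12]
drop   → [12]
3      → [12, 3]
over   → [12, 3, 12]
mod    → [12, 3]
drop   → [12]
1      → [12, 1]
dup    → [12, 1, 1]
rot    → [1, 1, 12]
/      → [1, 0]
swap   → [0, 1]
8      → [0, 1, 8]
swap   → [0, 8, 1]
drop   → [0, 8]
*      → [0]
negate → [0]
dup    → [0, 0]
negate → [0, 0]
swap   → [0, 0]
swap   → [0, 0]
swap   → [0, 0]

[0, 0]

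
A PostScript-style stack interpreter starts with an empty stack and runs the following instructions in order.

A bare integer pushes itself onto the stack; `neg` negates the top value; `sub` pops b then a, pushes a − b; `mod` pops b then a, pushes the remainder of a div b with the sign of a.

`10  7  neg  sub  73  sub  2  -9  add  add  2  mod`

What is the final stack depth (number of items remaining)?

10   10
7    10 7
neg  10 -7
sub  17
73   17 73
sub  -56
2    -56 2
-9   -56 2 -9
add  -56 -7
add  -63
2    -63 2
mod  -1

1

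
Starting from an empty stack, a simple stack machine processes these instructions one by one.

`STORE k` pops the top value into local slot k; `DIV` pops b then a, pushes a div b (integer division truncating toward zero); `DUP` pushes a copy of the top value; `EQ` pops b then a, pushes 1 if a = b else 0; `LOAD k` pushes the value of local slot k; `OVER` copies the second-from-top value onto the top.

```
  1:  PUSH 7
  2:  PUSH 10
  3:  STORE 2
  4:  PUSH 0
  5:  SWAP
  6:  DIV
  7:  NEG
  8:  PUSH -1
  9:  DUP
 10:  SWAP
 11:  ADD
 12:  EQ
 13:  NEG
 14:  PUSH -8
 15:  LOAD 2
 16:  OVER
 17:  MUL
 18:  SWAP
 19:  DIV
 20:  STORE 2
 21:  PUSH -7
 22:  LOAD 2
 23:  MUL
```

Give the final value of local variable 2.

PUSH 7  : 7
PUSH 10 : 7 10
STORE 2 : 7
PUSH 0  : 7 0
SWAP    : 0 7
DIV     : 0
NEG     : 0
PUSH -1 : 0 -1
DUP     : 0 -1 -1
SWAP    : 0 -1 -1
ADD     : 0 -2
EQ      : 0
NEG     : 0
PUSH -8 : 0 -8
LOAD 2  : 0 -8 10
OVER    : 0 -8 10 -8
MUL     : 0 -8 -80
SWAP    : 0 -80 -8
DIV     : 0 10
STORE 2 : 0
PUSH -7 : 0 -7
LOAD 2  : 0 -7 10
MUL     : 0 -70

10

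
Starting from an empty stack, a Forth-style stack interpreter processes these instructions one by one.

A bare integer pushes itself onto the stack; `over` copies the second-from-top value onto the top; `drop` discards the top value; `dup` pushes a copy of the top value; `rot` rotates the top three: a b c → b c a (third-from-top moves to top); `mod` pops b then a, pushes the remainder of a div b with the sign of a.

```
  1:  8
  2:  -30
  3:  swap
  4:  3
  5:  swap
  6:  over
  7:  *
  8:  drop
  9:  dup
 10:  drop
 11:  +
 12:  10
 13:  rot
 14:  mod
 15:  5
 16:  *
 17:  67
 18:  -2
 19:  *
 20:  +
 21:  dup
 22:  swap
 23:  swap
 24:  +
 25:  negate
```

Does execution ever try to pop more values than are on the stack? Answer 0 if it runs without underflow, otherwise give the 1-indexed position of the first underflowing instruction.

8    -> [8]
-30  -> [8, -30]
swap -> [-30, 8]
3    -> [-30, 8, 3]
swap -> [-30, 3, 8]
over -> [-30, 3, 8, 3]
*    -> [-30, 3, 24]
drop -> [-30, 3]
dup  -> [-30, 3, 3]
drop -> [-30, 3]
+    -> [-27]
10   -> [-27, 10]
rot  — needs 3 operands, stack has 2 → underflow

13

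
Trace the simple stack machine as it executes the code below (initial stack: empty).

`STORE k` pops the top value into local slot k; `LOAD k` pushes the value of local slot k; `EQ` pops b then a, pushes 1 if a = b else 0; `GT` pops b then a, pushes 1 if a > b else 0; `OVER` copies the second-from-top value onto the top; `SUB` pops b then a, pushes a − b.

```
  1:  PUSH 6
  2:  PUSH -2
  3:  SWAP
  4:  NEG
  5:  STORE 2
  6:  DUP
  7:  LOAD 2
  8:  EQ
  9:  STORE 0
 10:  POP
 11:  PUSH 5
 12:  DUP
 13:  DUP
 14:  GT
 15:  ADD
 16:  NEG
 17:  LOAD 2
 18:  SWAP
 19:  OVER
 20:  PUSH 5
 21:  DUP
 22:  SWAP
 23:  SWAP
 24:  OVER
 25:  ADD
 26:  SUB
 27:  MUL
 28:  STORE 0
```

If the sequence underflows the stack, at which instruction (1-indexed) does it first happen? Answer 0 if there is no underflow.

PUSH 6  : 6
PUSH -2 : 6 -2
SWAP    : -2 6
NEG     : -2 -6
STORE 2 : -2
DUP     : -2 -2
LOAD 2  : -2 -2 -6
EQ      : -2 0
STORE 0 : -2
POP     : (empty)
PUSH 5  : 5
DUP     : 5 5
DUP     : 5 5 5
GT      : 5 0
ADD     : 5
NEG     : -5
LOAD 2  : -5 -6
SWAP    : -6 -5
OVER    : -6 -5 -6
PUSH 5  : -6 -5 -6 5
DUP     : -6 -5 -6 5 5
SWAP    : -6 -5 -6 5 5
SWAP    : -6 -5 -6 5 5
OVER    : -6 -5 -6 5 5 5
ADD     : -6 -5 -6 5 10
SUB     : -6 -5 -6 -5
MUL     : -6 -5 30
STORE 0 : -6 -5

0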